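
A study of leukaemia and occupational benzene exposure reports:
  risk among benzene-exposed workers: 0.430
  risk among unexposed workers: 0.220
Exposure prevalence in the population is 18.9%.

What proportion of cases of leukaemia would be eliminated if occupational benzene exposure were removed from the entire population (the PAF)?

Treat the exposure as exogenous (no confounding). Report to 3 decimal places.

Let p₁ = 0.43, p₀ = 0.22.
Overall risk P(Y=1) = π·p₁ + (1−π)·p₀ = 0.189×0.43 + 0.811×0.22 = 0.25969.
Under exogeneity, PAF = [P(Y=1) − p₀] / P(Y=1).
PAF = (0.25969 − 0.22) / 0.25969 ≈ 0.1528

PAF ≈ 0.153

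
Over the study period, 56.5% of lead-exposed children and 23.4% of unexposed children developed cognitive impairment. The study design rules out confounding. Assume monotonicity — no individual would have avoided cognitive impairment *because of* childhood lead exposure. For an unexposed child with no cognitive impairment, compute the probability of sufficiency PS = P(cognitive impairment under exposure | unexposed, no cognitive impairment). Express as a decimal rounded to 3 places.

p₁ = 0.565, p₀ = 0.234.
Under exogeneity and monotonicity, PS = (p₁ − p₀) / (1 − p₀).
PS = (0.565 − 0.234) / (1 − 0.234) = 0.331 / 0.766 ≈ 0.4321

PS ≈ 0.432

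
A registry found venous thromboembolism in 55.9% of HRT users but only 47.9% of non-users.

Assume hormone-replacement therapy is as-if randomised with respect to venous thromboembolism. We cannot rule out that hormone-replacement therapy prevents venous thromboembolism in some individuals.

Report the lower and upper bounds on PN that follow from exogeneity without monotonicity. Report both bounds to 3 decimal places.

p₁ = 0.559, p₀ = 0.479.
Under exogeneity alone the bounds on PN are max{0,(p₁−p₀)/p₁} ≤ PN ≤ min{1,(1−p₀)/p₁}.
  lower = (p₁ − p₀)/p₁ = 0.08 / 0.559 ≈ 0.1431
  upper = min{1, (1 − p₀)/p₁} = 0.521 / 0.559 ≈ 0.9320

0.143 ≤ PN ≤ 0.932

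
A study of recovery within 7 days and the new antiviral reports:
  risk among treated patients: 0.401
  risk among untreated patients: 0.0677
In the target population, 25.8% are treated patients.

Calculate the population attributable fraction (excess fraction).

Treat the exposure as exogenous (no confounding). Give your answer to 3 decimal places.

Let p₁ = 0.401, p₀ = 0.0677.
Overall risk P(Y=1) = π·p₁ + (1−π)·p₀ = 0.258×0.401 + 0.742×0.0677 = 0.15369.
Under exogeneity, PAF = [P(Y=1) − p₀] / P(Y=1).
PAF = (0.15369 − 0.0677) / 0.15369 ≈ 0.5595

PAF ≈ 0.560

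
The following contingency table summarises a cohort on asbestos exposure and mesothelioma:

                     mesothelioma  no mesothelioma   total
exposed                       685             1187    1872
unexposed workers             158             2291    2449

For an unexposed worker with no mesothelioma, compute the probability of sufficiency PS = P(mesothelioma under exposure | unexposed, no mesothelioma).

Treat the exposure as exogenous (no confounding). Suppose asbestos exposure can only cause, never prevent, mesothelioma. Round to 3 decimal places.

PS ≈ 0.322

p₁ = P(outcome | exposed) = 685/1872 = 0.36592
p₀ = P(outcome | unexposed) = 158/2449 = 0.064516
Under exogeneity and monotonicity, PS = (p₁ − p₀) / (1 − p₀).
PS = (0.36592 − 0.064516) / (1 − 0.064516) = 0.3014 / 0.93548 ≈ 0.3222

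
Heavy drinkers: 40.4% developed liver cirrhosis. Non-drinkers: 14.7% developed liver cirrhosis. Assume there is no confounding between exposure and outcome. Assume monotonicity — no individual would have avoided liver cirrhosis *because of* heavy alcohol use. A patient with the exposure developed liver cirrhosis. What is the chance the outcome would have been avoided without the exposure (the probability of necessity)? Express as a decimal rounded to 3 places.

p₁ = 0.404, p₀ = 0.147.
Under exogeneity and monotonicity, PN = (p₁ − p₀) / p₁.
PN = (0.404 − 0.147) / 0.404 = 0.257 / 0.404 ≈ 0.6361

PN ≈ 0.636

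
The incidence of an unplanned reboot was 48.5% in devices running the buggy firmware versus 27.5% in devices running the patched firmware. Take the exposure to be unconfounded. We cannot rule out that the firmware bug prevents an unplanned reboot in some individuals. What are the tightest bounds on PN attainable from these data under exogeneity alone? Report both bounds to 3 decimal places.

p₁ = 0.485, p₀ = 0.275.
Under exogeneity alone the bounds on PN are max{0,(p₁−p₀)/p₁} ≤ PN ≤ min{1,(1−p₀)/p₁}.
  lower = (p₁ − p₀)/p₁ = 0.21 / 0.485 ≈ 0.4330
  upper = min{1, (1 − p₀)/p₁} = 0.725 / 0.485 ≈ 1.4948 → capped at 1

0.433 ≤ PN ≤ 1.000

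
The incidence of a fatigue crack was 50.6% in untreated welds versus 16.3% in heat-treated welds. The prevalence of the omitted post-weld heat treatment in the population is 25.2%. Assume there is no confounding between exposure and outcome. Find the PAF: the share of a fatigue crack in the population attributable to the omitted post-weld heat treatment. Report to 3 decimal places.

PAF ≈ 0.347

p₁ = 0.506, p₀ = 0.163.
Overall risk P(Y=1) = π·p₁ + (1−π)·p₀ = 0.252×0.506 + 0.748×0.163 = 0.24944.
Under exogeneity, PAF = [P(Y=1) − p₀] / P(Y=1).
PAF = (0.24944 − 0.163) / 0.24944 ≈ 0.3465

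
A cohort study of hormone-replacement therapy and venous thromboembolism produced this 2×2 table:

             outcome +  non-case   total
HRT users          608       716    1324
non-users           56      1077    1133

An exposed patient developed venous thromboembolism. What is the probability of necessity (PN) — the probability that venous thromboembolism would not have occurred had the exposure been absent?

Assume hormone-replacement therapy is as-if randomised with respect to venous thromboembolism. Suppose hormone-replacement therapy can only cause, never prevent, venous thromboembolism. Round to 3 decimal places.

PN ≈ 0.892

p₁ = P(outcome | exposed) = 608/1324 = 0.45921
p₀ = P(outcome | unexposed) = 56/1133 = 0.049426
Under exogeneity and monotonicity, PN = (p₁ − p₀) / p₁.
PN = (0.45921 − 0.049426) / 0.45921 = 0.40979 / 0.45921 ≈ 0.8924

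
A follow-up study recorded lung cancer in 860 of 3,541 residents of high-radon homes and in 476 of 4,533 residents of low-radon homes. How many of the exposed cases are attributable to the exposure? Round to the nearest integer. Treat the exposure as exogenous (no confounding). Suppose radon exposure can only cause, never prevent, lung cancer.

about 488 cases

p₁ = P(outcome | exposed) = 860/3541 = 0.24287
p₀ = P(outcome | unexposed) = 476/4533 = 0.10501
PN = (p₁ − p₀)/p₁ = (0.24287 − 0.10501) / 0.24287 ≈ 0.56764.
Attributable cases ≈ PN × (exposed cases) = 0.56764 × 860 ≈ 488.17.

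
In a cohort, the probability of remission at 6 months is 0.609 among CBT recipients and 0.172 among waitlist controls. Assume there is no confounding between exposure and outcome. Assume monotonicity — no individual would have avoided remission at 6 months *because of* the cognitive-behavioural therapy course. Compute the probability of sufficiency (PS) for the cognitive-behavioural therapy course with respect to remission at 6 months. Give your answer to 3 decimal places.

Let p₁ = 0.609, p₀ = 0.172.
Under exogeneity and monotonicity, PS = (p₁ − p₀) / (1 − p₀).
PS = (0.609 − 0.172) / (1 − 0.172) = 0.437 / 0.828 ≈ 0.5278

PS ≈ 0.528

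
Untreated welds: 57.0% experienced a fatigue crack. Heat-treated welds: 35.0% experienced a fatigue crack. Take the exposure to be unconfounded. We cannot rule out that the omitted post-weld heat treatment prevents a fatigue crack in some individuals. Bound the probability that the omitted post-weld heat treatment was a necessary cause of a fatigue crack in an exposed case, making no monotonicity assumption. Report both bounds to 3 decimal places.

p₁ = 0.57, p₀ = 0.35.
Under exogeneity alone the bounds on PN are max{0,(p₁−p₀)/p₁} ≤ PN ≤ min{1,(1−p₀)/p₁}.
  lower = (p₁ − p₀)/p₁ = 0.22 / 0.57 ≈ 0.3860
  upper = min{1, (1 − p₀)/p₁} = 0.65 / 0.57 ≈ 1.1404 → capped at 1

0.386 ≤ PN ≤ 1.000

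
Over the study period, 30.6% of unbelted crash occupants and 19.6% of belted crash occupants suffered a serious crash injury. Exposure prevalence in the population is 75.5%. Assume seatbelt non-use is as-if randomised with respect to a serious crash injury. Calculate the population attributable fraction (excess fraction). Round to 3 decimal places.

p₁ = 0.306, p₀ = 0.196.
Overall risk P(Y=1) = π·p₁ + (1−π)·p₀ = 0.755×0.306 + 0.245×0.196 = 0.27905.
Under exogeneity, PAF = [P(Y=1) − p₀] / P(Y=1).
PAF = (0.27905 − 0.196) / 0.27905 ≈ 0.2976

PAF ≈ 0.298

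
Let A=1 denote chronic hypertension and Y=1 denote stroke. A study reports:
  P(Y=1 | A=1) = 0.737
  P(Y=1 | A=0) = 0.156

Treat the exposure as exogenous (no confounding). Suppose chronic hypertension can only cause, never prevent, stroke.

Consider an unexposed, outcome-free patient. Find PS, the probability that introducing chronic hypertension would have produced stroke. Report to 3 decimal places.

PS ≈ 0.688

Let p₁ = 0.737, p₀ = 0.156.
Under exogeneity and monotonicity, PS = (p₁ − p₀) / (1 − p₀).
PS = (0.737 − 0.156) / (1 − 0.156) = 0.581 / 0.844 ≈ 0.6884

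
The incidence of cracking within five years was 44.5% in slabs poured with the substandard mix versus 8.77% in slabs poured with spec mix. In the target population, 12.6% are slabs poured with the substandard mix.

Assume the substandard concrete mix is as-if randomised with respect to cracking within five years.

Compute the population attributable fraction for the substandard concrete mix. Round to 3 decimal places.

PAF ≈ 0.339

p₁ = 0.445, p₀ = 0.0877.
Overall risk P(Y=1) = π·p₁ + (1−π)·p₀ = 0.126×0.445 + 0.874×0.0877 = 0.13272.
Under exogeneity, PAF = [P(Y=1) − p₀] / P(Y=1).
PAF = (0.13272 − 0.0877) / 0.13272 ≈ 0.3392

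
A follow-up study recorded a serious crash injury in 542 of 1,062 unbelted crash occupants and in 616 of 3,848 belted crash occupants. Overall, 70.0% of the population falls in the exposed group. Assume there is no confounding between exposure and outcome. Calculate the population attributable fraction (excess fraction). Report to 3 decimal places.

p₁ = P(outcome | exposed) = 542/1062 = 0.51036
p₀ = P(outcome | unexposed) = 616/3848 = 0.16008
Overall risk P(Y=1) = π·p₁ + (1−π)·p₀ = 0.7×0.51036 + 0.3×0.16008 = 0.40528.
Under exogeneity, PAF = [P(Y=1) − p₀] / P(Y=1).
PAF = (0.40528 − 0.16008) / 0.40528 ≈ 0.6050

PAF ≈ 0.605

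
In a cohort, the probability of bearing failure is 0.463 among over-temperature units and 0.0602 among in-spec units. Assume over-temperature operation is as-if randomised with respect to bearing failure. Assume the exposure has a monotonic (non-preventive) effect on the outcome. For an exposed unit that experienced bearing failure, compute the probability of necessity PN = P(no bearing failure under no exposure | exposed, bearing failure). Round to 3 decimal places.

Let p₁ = 0.463, p₀ = 0.0602.
Under exogeneity and monotonicity, PN = (p₁ − p₀) / p₁.
PN = (0.463 − 0.0602) / 0.463 = 0.4028 / 0.463 ≈ 0.8700

PN ≈ 0.870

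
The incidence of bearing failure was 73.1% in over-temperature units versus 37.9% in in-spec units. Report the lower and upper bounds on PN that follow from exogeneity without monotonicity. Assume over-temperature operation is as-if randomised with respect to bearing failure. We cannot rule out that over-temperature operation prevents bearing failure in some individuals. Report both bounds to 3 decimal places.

0.482 ≤ PN ≤ 0.850

p₁ = 0.731, p₀ = 0.379.
Under exogeneity alone the bounds on PN are max{0,(p₁−p₀)/p₁} ≤ PN ≤ min{1,(1−p₀)/p₁}.
  lower = (p₁ − p₀)/p₁ = 0.352 / 0.731 ≈ 0.4815
  upper = min{1, (1 − p₀)/p₁} = 0.621 / 0.731 ≈ 0.8495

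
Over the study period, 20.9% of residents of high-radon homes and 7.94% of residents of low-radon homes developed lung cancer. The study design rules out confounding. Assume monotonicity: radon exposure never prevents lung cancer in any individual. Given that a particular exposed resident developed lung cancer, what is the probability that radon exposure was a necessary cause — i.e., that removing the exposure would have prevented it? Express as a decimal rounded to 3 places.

PN ≈ 0.620

p₁ = 0.209, p₀ = 0.0794.
Under exogeneity and monotonicity, PN = (p₁ − p₀) / p₁.
PN = (0.209 − 0.0794) / 0.209 = 0.1296 / 0.209 ≈ 0.6201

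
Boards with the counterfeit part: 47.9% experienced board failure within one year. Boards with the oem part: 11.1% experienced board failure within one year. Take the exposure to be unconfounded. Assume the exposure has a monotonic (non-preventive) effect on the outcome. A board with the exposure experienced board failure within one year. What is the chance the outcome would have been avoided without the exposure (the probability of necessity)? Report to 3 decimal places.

p₁ = 0.479, p₀ = 0.111.
Under exogeneity and monotonicity, PN = (p₁ − p₀) / p₁.
PN = (0.479 − 0.111) / 0.479 = 0.368 / 0.479 ≈ 0.7683

PN ≈ 0.768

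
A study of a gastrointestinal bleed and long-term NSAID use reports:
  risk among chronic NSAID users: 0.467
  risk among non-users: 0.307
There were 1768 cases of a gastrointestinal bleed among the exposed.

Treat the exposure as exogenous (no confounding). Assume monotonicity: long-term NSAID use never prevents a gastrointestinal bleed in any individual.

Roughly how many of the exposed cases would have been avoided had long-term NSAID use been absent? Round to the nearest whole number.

Let p₁ = 0.467, p₀ = 0.307.
PN = (p₁ − p₀)/p₁ = (0.467 − 0.307) / 0.467 ≈ 0.34261.
Attributable cases ≈ PN × (exposed cases) = 0.34261 × 1768 ≈ 605.74.

about 606 cases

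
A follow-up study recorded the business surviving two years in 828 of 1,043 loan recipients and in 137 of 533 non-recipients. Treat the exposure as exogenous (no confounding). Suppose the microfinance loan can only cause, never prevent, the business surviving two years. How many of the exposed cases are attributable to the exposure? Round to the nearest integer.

about 560 cases

p₁ = P(outcome | exposed) = 828/1043 = 0.79386
p₀ = P(outcome | unexposed) = 137/533 = 0.25704
PN = (p₁ − p₀)/p₁ = (0.79386 − 0.25704) / 0.79386 ≈ 0.67622.
Attributable cases ≈ PN × (exposed cases) = 0.67622 × 828 ≈ 559.91.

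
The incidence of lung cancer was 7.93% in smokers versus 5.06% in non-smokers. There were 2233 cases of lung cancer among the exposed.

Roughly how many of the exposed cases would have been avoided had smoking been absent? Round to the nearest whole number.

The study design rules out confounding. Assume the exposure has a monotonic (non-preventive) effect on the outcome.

about 808 cases

p₁ = 0.0793, p₀ = 0.0506.
PN = (p₁ − p₀)/p₁ = (0.0793 − 0.0506) / 0.0793 ≈ 0.36192.
Attributable cases ≈ PN × (exposed cases) = 0.36192 × 2233 ≈ 808.16.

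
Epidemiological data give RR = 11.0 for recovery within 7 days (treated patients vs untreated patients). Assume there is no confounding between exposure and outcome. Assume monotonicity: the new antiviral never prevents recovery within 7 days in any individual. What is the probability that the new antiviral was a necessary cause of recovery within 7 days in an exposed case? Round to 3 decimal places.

PN ≈ 0.909

Under exogeneity and monotonicity, PN = (RR − 1) / RR = 1 − 1/RR.
PN = (11.0 − 1) / 11.0 = 10 / 11.0 ≈ 0.9091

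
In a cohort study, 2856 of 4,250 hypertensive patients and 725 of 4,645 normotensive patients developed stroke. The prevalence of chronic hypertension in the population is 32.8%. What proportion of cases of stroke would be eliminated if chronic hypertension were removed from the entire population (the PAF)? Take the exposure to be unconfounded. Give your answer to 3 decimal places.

PAF ≈ 0.520

p₁ = P(outcome | exposed) = 2856/4250 = 0.672
p₀ = P(outcome | unexposed) = 725/4645 = 0.15608
Overall risk P(Y=1) = π·p₁ + (1−π)·p₀ = 0.328×0.672 + 0.672×0.15608 = 0.3253.
Under exogeneity, PAF = [P(Y=1) − p₀] / P(Y=1).
PAF = (0.3253 − 0.15608) / 0.3253 ≈ 0.5202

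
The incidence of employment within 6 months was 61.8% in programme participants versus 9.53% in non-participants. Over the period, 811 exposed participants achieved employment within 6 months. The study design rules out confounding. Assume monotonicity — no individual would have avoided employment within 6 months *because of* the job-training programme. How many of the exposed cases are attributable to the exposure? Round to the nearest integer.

p₁ = 0.618, p₀ = 0.0953.
PN = (p₁ − p₀)/p₁ = (0.618 − 0.0953) / 0.618 ≈ 0.84579.
Attributable cases ≈ PN × (exposed cases) = 0.84579 × 811 ≈ 685.94.

about 686 cases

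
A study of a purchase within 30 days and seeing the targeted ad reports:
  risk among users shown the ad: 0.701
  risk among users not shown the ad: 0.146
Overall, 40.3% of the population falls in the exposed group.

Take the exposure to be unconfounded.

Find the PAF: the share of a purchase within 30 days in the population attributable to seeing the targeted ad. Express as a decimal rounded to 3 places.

Let p₁ = 0.701, p₀ = 0.146.
Overall risk P(Y=1) = π·p₁ + (1−π)·p₀ = 0.403×0.701 + 0.597×0.146 = 0.36966.
Under exogeneity, PAF = [P(Y=1) − p₀] / P(Y=1).
PAF = (0.36966 − 0.146) / 0.36966 ≈ 0.6050

PAF ≈ 0.605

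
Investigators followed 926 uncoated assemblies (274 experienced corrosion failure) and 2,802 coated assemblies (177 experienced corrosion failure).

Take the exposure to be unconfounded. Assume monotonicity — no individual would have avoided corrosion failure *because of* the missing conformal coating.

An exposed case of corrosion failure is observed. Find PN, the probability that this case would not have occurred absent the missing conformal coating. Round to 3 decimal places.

p₁ = P(outcome | exposed) = 274/926 = 0.2959
p₀ = P(outcome | unexposed) = 177/2802 = 0.063169
Under exogeneity and monotonicity, PN = (p₁ − p₀) / p₁.
PN = (0.2959 − 0.063169) / 0.2959 = 0.23273 / 0.2959 ≈ 0.7865

PN ≈ 0.787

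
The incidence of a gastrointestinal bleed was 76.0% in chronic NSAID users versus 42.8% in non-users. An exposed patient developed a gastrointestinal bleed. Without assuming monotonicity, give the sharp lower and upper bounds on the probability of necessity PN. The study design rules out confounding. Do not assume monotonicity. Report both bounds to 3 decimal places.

0.437 ≤ PN ≤ 0.753

p₁ = 0.76, p₀ = 0.428.
Under exogeneity alone the bounds on PN are max{0,(p₁−p₀)/p₁} ≤ PN ≤ min{1,(1−p₀)/p₁}.
  lower = (p₁ − p₀)/p₁ = 0.332 / 0.76 ≈ 0.4368
  upper = min{1, (1 − p₀)/p₁} = 0.572 / 0.76 ≈ 0.7526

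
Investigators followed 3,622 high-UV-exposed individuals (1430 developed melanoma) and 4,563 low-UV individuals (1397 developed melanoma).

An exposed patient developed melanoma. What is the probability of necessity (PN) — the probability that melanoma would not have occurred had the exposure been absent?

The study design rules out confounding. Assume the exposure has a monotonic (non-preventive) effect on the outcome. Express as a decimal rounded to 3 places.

p₁ = P(outcome | exposed) = 1430/3622 = 0.39481
p₀ = P(outcome | unexposed) = 1397/4563 = 0.30616
Under exogeneity and monotonicity, PN = (p₁ − p₀) / p₁.
PN = (0.39481 − 0.30616) / 0.39481 = 0.088651 / 0.39481 ≈ 0.2245

PN ≈ 0.225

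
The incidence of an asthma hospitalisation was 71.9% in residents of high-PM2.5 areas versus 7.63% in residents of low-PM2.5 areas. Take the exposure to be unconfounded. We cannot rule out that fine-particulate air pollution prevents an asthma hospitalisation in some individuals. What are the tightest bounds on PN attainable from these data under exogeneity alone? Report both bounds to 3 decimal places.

0.894 ≤ PN ≤ 1.000

p₁ = 0.719, p₀ = 0.0763.
Under exogeneity alone the bounds on PN are max{0,(p₁−p₀)/p₁} ≤ PN ≤ min{1,(1−p₀)/p₁}.
  lower = (p₁ − p₀)/p₁ = 0.6427 / 0.719 ≈ 0.8939
  upper = min{1, (1 − p₀)/p₁} = 0.9237 / 0.719 ≈ 1.2847 → capped at 1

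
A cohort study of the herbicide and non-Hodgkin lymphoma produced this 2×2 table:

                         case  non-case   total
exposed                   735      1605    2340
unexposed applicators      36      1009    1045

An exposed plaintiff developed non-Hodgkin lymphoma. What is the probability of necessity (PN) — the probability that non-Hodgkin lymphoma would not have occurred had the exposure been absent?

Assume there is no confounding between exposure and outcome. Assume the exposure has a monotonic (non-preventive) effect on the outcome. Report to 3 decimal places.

PN ≈ 0.890

p₁ = P(outcome | exposed) = 735/2340 = 0.3141
p₀ = P(outcome | unexposed) = 36/1045 = 0.03445
Under exogeneity and monotonicity, PN = (p₁ − p₀) / p₁.
PN = (0.3141 − 0.03445) / 0.3141 = 0.27965 / 0.3141 ≈ 0.8903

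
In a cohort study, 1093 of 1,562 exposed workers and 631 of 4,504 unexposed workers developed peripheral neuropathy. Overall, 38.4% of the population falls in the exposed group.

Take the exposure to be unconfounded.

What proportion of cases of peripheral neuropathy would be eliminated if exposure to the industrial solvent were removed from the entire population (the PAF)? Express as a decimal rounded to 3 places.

PAF ≈ 0.605

p₁ = P(outcome | exposed) = 1093/1562 = 0.69974
p₀ = P(outcome | unexposed) = 631/4504 = 0.1401
Overall risk P(Y=1) = π·p₁ + (1−π)·p₀ = 0.384×0.69974 + 0.616×0.1401 = 0.355.
Under exogeneity, PAF = [P(Y=1) − p₀] / P(Y=1).
PAF = (0.355 − 0.1401) / 0.355 ≈ 0.6054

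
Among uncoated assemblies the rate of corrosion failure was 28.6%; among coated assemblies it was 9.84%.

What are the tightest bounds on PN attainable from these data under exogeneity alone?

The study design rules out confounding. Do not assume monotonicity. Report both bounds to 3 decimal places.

0.656 ≤ PN ≤ 1.000

p₁ = 0.286, p₀ = 0.0984.
Under exogeneity alone the bounds on PN are max{0,(p₁−p₀)/p₁} ≤ PN ≤ min{1,(1−p₀)/p₁}.
  lower = (p₁ − p₀)/p₁ = 0.1876 / 0.286 ≈ 0.6559
  upper = min{1, (1 − p₀)/p₁} = 0.9016 / 0.286 ≈ 3.1524 → capped at 1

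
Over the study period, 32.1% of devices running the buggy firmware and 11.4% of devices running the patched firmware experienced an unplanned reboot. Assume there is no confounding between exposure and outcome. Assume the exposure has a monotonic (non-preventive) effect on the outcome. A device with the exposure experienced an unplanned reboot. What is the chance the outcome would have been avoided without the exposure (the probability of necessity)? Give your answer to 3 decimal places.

p₁ = 0.321, p₀ = 0.114.
Under exogeneity and monotonicity, PN = (p₁ − p₀) / p₁.
PN = (0.321 − 0.114) / 0.321 = 0.207 / 0.321 ≈ 0.6449

PN ≈ 0.645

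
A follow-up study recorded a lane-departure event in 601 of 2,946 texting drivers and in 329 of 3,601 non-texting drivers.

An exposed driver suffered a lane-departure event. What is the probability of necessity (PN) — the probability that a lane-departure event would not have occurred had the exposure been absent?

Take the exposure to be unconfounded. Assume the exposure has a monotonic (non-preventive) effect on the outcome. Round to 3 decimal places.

PN ≈ 0.552

p₁ = P(outcome | exposed) = 601/2946 = 0.20401
p₀ = P(outcome | unexposed) = 329/3601 = 0.091364
Under exogeneity and monotonicity, PN = (p₁ − p₀) / p₁.
PN = (0.20401 − 0.091364) / 0.20401 = 0.11264 / 0.20401 ≈ 0.5522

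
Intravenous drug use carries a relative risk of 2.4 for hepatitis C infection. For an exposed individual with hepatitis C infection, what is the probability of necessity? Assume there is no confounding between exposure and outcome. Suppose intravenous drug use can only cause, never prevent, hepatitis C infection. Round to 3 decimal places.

PN ≈ 0.583

Under exogeneity and monotonicity, PN = (RR − 1) / RR = 1 − 1/RR.
PN = (2.4 − 1) / 2.4 = 1.4 / 2.4 ≈ 0.5833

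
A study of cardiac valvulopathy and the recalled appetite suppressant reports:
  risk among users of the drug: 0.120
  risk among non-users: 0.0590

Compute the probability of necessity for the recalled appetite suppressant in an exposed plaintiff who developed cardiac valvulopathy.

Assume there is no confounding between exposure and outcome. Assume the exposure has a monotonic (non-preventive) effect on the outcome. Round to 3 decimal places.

PN ≈ 0.508

Let p₁ = 0.12, p₀ = 0.059.
Under exogeneity and monotonicity, PN = (p₁ − p₀) / p₁.
PN = (0.12 − 0.059) / 0.12 = 0.061 / 0.12 ≈ 0.5083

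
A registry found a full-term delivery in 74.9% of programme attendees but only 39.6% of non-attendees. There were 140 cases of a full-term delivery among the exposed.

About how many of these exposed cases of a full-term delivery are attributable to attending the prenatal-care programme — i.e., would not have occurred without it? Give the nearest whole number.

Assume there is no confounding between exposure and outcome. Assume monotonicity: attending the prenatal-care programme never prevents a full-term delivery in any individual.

p₁ = 0.749, p₀ = 0.396.
PN = (p₁ − p₀)/p₁ = (0.749 − 0.396) / 0.749 ≈ 0.47130.
Attributable cases ≈ PN × (exposed cases) = 0.47130 × 140 ≈ 65.98.

about 66 cases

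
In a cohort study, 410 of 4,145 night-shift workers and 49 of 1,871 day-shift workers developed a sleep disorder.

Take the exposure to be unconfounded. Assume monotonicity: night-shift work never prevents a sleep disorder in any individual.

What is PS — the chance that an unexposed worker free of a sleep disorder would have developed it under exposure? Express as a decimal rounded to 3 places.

p₁ = P(outcome | exposed) = 410/4145 = 0.098914
p₀ = P(outcome | unexposed) = 49/1871 = 0.026189
Under exogeneity and monotonicity, PS = (p₁ − p₀) / (1 − p₀).
PS = (0.098914 − 0.026189) / (1 − 0.026189) = 0.072725 / 0.97381 ≈ 0.0747

PS ≈ 0.075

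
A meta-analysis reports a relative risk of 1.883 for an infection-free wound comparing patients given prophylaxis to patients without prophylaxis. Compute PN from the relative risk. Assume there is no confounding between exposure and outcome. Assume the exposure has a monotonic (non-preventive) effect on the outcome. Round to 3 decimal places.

Under exogeneity and monotonicity, PN = (RR − 1) / RR = 1 − 1/RR.
PN = (1.883 − 1) / 1.883 = 0.883 / 1.883 ≈ 0.4689

PN ≈ 0.469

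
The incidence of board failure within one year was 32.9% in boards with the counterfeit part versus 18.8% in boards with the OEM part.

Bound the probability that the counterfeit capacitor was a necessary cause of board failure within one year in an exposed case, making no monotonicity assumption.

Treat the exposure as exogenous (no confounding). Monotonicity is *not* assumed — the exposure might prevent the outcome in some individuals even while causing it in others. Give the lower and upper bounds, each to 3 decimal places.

0.429 ≤ PN ≤ 1.000

p₁ = 0.329, p₀ = 0.188.
Under exogeneity alone the bounds on PN are max{0,(p₁−p₀)/p₁} ≤ PN ≤ min{1,(1−p₀)/p₁}.
  lower = (p₁ − p₀)/p₁ = 0.141 / 0.329 ≈ 0.4286
  upper = min{1, (1 − p₀)/p₁} = 0.812 / 0.329 ≈ 2.4681 → capped at 1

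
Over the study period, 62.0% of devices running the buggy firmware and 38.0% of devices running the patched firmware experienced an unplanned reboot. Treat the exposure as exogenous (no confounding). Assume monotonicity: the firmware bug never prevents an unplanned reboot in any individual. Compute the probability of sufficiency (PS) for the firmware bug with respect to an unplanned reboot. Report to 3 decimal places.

p₁ = 0.62, p₀ = 0.38.
Under exogeneity and monotonicity, PS = (p₁ − p₀) / (1 − p₀).
PS = (0.62 − 0.38) / (1 − 0.38) = 0.24 / 0.62 ≈ 0.3871

PS ≈ 0.387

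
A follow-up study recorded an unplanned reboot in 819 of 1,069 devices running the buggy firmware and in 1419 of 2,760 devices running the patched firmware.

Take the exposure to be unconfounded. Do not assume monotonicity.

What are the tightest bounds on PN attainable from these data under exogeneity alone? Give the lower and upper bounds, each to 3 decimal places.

0.329 ≤ PN ≤ 0.634

p₁ = P(outcome | exposed) = 819/1069 = 0.76614
p₀ = P(outcome | unexposed) = 1419/2760 = 0.51413
Under exogeneity alone the bounds on PN are max{0,(p₁−p₀)/p₁} ≤ PN ≤ min{1,(1−p₀)/p₁}.
  lower = (p₁ − p₀)/p₁ = 0.25201 / 0.76614 ≈ 0.3289
  upper = min{1, (1 − p₀)/p₁} = 0.48587 / 0.76614 ≈ 0.6342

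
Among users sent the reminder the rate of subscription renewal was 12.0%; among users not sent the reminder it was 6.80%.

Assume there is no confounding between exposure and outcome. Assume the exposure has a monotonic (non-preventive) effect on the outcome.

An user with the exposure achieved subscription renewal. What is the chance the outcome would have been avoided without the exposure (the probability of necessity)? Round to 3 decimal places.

PN ≈ 0.433

p₁ = 0.12, p₀ = 0.068.
Under exogeneity and monotonicity, PN = (p₁ − p₀) / p₁.
PN = (0.12 − 0.068) / 0.12 = 0.052 / 0.12 ≈ 0.4333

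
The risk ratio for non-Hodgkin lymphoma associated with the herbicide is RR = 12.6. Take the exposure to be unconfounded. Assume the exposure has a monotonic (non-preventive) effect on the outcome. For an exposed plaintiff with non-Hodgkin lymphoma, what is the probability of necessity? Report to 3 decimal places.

PN ≈ 0.921

Under exogeneity and monotonicity, PN = (RR − 1) / RR = 1 − 1/RR.
PN = (12.6 − 1) / 12.6 = 11.6 / 12.6 ≈ 0.9206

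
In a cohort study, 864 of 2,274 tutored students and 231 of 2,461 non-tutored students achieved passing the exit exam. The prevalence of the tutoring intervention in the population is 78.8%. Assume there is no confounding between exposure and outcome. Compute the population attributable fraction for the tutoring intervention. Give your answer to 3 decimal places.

PAF ≈ 0.706

p₁ = P(outcome | exposed) = 864/2274 = 0.37995
p₀ = P(outcome | unexposed) = 231/2461 = 0.093864
Overall risk P(Y=1) = π·p₁ + (1−π)·p₀ = 0.788×0.37995 + 0.212×0.093864 = 0.3193.
Under exogeneity, PAF = [P(Y=1) − p₀] / P(Y=1).
PAF = (0.3193 − 0.093864) / 0.3193 ≈ 0.7060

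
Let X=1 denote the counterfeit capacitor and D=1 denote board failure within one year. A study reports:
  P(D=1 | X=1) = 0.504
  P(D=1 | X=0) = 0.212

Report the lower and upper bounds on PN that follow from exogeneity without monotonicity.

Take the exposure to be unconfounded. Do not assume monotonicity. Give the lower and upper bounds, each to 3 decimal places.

0.579 ≤ PN ≤ 1.000

Let p₁ = 0.504, p₀ = 0.212.
Under exogeneity alone the bounds on PN are max{0,(p₁−p₀)/p₁} ≤ PN ≤ min{1,(1−p₀)/p₁}.
  lower = (p₁ − p₀)/p₁ = 0.292 / 0.504 ≈ 0.5794
  upper = min{1, (1 − p₀)/p₁} = 0.788 / 0.504 ≈ 1.5635 → capped at 1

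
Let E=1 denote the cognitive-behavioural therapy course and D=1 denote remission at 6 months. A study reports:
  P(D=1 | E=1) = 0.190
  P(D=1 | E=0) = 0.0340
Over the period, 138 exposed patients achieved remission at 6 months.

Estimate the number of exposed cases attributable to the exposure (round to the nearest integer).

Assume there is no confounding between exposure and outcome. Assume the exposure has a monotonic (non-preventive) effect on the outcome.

about 113 cases

Let p₁ = 0.19, p₀ = 0.034.
PN = (p₁ − p₀)/p₁ = (0.19 − 0.034) / 0.19 ≈ 0.82105.
Attributable cases ≈ PN × (exposed cases) = 0.82105 × 138 ≈ 113.31.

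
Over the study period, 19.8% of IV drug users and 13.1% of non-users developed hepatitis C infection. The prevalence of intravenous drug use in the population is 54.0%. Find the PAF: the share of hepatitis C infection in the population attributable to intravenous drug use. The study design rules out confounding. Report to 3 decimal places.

p₁ = 0.198, p₀ = 0.131.
Overall risk P(Y=1) = π·p₁ + (1−π)·p₀ = 0.54×0.198 + 0.46×0.131 = 0.16718.
Under exogeneity, PAF = [P(Y=1) − p₀] / P(Y=1).
PAF = (0.16718 − 0.131) / 0.16718 ≈ 0.2164

PAF ≈ 0.216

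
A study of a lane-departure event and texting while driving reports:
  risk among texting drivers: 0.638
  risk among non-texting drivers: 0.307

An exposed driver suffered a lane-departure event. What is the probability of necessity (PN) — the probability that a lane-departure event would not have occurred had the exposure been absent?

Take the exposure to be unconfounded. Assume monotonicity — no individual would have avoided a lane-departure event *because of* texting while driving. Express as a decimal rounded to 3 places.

PN ≈ 0.519

Let p₁ = 0.638, p₀ = 0.307.
Under exogeneity and monotonicity, PN = (p₁ − p₀) / p₁.
PN = (0.638 − 0.307) / 0.638 = 0.331 / 0.638 ≈ 0.5188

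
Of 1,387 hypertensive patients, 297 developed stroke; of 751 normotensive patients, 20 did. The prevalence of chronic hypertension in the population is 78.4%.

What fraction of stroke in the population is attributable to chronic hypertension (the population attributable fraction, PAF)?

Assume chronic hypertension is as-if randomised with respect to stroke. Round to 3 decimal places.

p₁ = P(outcome | exposed) = 297/1387 = 0.21413
p₀ = P(outcome | unexposed) = 20/751 = 0.026631
Overall risk P(Y=1) = π·p₁ + (1−π)·p₀ = 0.784×0.21413 + 0.216×0.026631 = 0.17363.
Under exogeneity, PAF = [P(Y=1) − p₀] / P(Y=1).
PAF = (0.17363 − 0.026631) / 0.17363 ≈ 0.8466

PAF ≈ 0.847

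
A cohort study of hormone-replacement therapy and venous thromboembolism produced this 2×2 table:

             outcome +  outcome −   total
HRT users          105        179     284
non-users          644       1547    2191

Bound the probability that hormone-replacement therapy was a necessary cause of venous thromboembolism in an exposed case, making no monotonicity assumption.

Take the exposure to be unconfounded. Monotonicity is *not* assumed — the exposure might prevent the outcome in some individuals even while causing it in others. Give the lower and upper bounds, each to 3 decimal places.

p₁ = P(outcome | exposed) = 105/284 = 0.36972
p₀ = P(outcome | unexposed) = 644/2191 = 0.29393
Under exogeneity alone the bounds on PN are max{0,(p₁−p₀)/p₁} ≤ PN ≤ min{1,(1−p₀)/p₁}.
  lower = (p₁ − p₀)/p₁ = 0.075789 / 0.36972 ≈ 0.2050
  upper = min{1, (1 − p₀)/p₁} = 0.70607 / 0.36972 ≈ 1.9098 → capped at 1

0.205 ≤ PN ≤ 1.000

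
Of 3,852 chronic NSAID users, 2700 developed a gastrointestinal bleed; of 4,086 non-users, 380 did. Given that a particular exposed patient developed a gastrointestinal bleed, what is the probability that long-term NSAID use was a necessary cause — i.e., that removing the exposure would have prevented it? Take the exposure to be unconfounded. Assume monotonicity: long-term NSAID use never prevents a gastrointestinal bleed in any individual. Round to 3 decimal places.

PN ≈ 0.867

p₁ = P(outcome | exposed) = 2700/3852 = 0.70093
p₀ = P(outcome | unexposed) = 380/4086 = 0.093
Under exogeneity and monotonicity, PN = (p₁ − p₀) / p₁.
PN = (0.70093 − 0.093) / 0.70093 = 0.60793 / 0.70093 ≈ 0.8673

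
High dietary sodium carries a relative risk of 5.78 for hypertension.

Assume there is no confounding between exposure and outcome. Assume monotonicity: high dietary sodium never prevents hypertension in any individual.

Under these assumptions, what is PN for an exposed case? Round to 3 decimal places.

Under exogeneity and monotonicity, PN = (RR − 1) / RR = 1 − 1/RR.
PN = (5.78 − 1) / 5.78 = 4.78 / 5.78 ≈ 0.8270

PN ≈ 0.827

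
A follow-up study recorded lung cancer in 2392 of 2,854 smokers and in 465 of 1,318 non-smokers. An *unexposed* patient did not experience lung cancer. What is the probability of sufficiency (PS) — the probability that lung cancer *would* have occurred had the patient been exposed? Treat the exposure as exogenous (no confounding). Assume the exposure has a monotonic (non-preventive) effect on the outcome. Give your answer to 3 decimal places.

p₁ = P(outcome | exposed) = 2392/2854 = 0.83812
p₀ = P(outcome | unexposed) = 465/1318 = 0.35281
Under exogeneity and monotonicity, PS = (p₁ − p₀) / (1 − p₀).
PS = (0.83812 − 0.35281) / (1 − 0.35281) = 0.48531 / 0.64719 ≈ 0.7499

PS ≈ 0.750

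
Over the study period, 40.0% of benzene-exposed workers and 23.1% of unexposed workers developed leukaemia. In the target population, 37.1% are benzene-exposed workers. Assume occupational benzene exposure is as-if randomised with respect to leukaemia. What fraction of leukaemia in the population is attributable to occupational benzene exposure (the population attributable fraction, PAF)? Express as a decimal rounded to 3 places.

p₁ = 0.4, p₀ = 0.231.
Overall risk P(Y=1) = π·p₁ + (1−π)·p₀ = 0.371×0.4 + 0.629×0.231 = 0.2937.
Under exogeneity, PAF = [P(Y=1) − p₀] / P(Y=1).
PAF = (0.2937 − 0.231) / 0.2937 ≈ 0.2135

PAF ≈ 0.213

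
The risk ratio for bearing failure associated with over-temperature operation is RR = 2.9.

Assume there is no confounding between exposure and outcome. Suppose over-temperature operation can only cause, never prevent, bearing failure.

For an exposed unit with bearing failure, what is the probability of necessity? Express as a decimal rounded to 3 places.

PN ≈ 0.655

Under exogeneity and monotonicity, PN = (RR − 1) / RR = 1 − 1/RR.
PN = (2.9 − 1) / 2.9 = 1.9 / 2.9 ≈ 0.6552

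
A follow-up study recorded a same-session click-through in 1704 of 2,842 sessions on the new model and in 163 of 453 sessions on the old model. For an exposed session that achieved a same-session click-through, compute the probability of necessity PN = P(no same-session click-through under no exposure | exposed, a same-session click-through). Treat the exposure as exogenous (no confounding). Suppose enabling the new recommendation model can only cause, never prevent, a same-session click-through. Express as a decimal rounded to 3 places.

p₁ = P(outcome | exposed) = 1704/2842 = 0.59958
p₀ = P(outcome | unexposed) = 163/453 = 0.35982
Under exogeneity and monotonicity, PN = (p₁ − p₀) / p₁.
PN = (0.59958 − 0.35982) / 0.59958 = 0.23975 / 0.59958 ≈ 0.3999

PN ≈ 0.400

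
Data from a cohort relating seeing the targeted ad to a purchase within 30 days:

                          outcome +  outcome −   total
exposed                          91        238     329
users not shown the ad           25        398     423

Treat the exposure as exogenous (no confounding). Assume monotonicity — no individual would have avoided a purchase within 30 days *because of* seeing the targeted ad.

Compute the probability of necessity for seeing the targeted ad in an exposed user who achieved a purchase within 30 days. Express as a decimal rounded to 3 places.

p₁ = P(outcome | exposed) = 91/329 = 0.2766
p₀ = P(outcome | unexposed) = 25/423 = 0.059102
Under exogeneity and monotonicity, PN = (p₁ − p₀)/p₁.
PN = (0.2766 − 0.059102) / 0.2766 ≈ 0.7863

PN ≈ 0.786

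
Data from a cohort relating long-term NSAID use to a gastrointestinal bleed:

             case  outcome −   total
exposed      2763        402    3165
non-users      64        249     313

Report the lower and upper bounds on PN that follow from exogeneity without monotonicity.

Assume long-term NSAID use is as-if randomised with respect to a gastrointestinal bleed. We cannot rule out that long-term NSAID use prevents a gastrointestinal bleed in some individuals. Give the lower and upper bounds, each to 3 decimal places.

0.766 ≤ PN ≤ 0.911

p₁ = P(outcome | exposed) = 2763/3165 = 0.87299
p₀ = P(outcome | unexposed) = 64/313 = 0.20447
Under exogeneity alone the bounds on PN are max{0,(p₁−p₀)/p₁} ≤ PN ≤ min{1,(1−p₀)/p₁}.
  lower = (p₁ − p₀)/p₁ = 0.66851 / 0.87299 ≈ 0.7658
  upper = min{1, (1 − p₀)/p₁} = 0.79553 / 0.87299 ≈ 0.9113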